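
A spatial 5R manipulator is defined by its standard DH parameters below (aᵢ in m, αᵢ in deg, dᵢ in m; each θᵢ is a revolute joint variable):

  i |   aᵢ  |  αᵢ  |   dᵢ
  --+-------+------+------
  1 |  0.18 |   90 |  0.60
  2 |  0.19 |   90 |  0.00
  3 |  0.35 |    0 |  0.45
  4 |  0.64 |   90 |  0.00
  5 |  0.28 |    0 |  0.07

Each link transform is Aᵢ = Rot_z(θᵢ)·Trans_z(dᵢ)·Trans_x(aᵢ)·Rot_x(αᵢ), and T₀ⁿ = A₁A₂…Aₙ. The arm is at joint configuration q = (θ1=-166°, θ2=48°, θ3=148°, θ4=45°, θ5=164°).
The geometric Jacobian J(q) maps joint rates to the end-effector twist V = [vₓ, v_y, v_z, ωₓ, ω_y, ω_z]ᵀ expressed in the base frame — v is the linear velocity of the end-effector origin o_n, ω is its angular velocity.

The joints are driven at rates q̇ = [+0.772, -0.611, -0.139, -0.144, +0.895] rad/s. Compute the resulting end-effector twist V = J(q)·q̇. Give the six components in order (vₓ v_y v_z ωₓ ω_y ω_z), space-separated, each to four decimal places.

o_n = [-0.2818, 0.1052, -0.1124]
J₁: ẑ×o_n = [-0.1052, -0.2818, 0.0000], ω = ẑ
J2: z=[-0.2419, 0.9703, 0.0000] o=[-0.1747, -0.0435, 0.6000] → [-0.6912, -0.1723, 0.0680, -0.2419, 0.9703, 0.0000]
J3: z=[-0.7211, -0.1798, -0.6691] o=[-0.2980, -0.0743, 0.7412] → [0.2736, -0.6263, -0.1265, -0.7211, -0.1798, -0.6691]
J4: z=[-0.7211, -0.1798, -0.6691] o=[-0.4747, 0.0728, 0.2195] → [0.0813, -0.3684, 0.0113, -0.7211, -0.1798, -0.6691]
J5: z=[-0.0897, 0.9818, -0.1672] o=[-0.0350, 0.0341, -0.2439] → [0.1411, 0.0531, 0.2360, -0.0897, 0.9818, -0.1672]
V = J·q̇ = [0.4176, 0.0753, 0.1856, 0.2716, 0.3368, 0.8117]

0.4176 0.0753 0.1856 0.2716 0.3368 0.8117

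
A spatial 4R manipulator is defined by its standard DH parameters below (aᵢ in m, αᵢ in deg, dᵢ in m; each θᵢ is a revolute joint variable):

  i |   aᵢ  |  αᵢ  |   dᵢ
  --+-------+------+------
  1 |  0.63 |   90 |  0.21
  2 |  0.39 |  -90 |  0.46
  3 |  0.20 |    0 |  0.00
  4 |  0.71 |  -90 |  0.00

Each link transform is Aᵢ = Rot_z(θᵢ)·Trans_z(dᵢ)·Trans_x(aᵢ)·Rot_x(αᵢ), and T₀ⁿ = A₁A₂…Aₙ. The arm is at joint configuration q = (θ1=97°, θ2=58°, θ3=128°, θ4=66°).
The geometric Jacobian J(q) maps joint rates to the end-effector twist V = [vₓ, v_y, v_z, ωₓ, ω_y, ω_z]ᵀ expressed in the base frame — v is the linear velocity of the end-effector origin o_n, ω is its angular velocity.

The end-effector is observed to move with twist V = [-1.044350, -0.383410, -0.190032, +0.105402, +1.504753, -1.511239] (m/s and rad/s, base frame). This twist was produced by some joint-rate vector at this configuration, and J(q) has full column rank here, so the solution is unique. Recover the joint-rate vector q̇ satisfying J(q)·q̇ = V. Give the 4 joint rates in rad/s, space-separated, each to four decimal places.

-0.5860 0.2880 -0.9630 -0.7830

o_n = [0.4211, 0.4611, -0.1479]
J₁: ẑ×o_n = [-0.4611, 0.4211, 0.0000], ω = ẑ
J2: z=[0.9925, 0.1219, 0.0000] o=[-0.0768, 0.6253, 0.2100] → [-0.0436, 0.3552, -0.2236, 0.9925, 0.1219, 0.0000]
J3: z=[0.1034, -0.8417, 0.5299] o=[0.3546, 0.8865, 0.5407] → [0.8051, 0.1064, 0.0120, 0.1034, -0.8417, 0.5299]
J4: z=[0.1034, -0.8417, 0.5299] o=[0.2061, 0.8025, 0.4363] → [0.6727, 0.1743, 0.1457, 0.1034, -0.8417, 0.5299]
q̇ = J⁺·V = [-0.5860, 0.2880, -0.9630, -0.7830]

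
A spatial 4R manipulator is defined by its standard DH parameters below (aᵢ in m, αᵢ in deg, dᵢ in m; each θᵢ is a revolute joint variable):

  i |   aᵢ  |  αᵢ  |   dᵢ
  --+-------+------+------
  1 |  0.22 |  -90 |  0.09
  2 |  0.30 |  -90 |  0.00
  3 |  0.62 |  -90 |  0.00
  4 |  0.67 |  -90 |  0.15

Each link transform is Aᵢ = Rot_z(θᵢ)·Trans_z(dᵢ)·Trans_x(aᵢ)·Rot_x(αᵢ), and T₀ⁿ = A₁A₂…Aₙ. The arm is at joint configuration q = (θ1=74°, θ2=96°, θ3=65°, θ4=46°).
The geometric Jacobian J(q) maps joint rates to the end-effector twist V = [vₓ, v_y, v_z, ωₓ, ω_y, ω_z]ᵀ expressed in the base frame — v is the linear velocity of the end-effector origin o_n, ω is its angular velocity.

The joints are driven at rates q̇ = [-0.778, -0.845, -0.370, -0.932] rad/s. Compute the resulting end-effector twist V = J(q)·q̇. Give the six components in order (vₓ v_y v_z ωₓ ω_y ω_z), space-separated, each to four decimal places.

0.5467 -0.9271 -0.1787 0.5107 0.1445 -1.6567

o_n = [1.1814, 0.3210, -0.5797]
J₁: ẑ×o_n = [-0.3210, 1.1814, 0.0000], ω = ẑ
J2: z=[-0.9613, 0.2756, 0.0000] o=[0.0606, 0.2115, 0.0900] → [-0.1846, -0.6438, -0.4142, -0.9613, 0.2756, 0.0000]
J3: z=[-0.2741, -0.9560, 0.1045] o=[0.0520, 0.1813, -0.2084] → [0.3404, 0.0162, 1.0414, -0.2741, -0.9560, 0.1045]
J4: z=[0.4324, -0.0254, 0.9013] o=[0.5846, 0.0001, -0.4689] → [-0.2864, 0.5858, 0.1539, 0.4324, -0.0254, 0.9013]
V = J·q̇ = [0.5467, -0.9271, -0.1787, 0.5107, 0.1445, -1.6567]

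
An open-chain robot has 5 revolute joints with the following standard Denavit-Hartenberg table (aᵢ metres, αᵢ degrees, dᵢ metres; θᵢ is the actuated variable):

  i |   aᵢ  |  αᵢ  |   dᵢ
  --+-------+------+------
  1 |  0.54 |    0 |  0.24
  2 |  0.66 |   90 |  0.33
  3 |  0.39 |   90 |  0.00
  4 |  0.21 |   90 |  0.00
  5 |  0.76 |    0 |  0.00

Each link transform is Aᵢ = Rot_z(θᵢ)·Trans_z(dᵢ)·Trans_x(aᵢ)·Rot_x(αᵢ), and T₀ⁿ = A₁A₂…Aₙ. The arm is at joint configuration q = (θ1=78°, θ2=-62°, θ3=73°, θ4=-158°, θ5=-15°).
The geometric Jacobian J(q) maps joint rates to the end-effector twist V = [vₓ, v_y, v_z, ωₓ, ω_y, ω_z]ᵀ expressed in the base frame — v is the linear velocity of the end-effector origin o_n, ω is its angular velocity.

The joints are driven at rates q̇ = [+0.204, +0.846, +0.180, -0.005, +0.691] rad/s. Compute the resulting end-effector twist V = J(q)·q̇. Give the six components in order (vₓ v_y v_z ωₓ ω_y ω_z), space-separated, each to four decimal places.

-0.0723 0.4419 -0.3299 0.1489 -0.8111 0.8039

o_n = [0.3320, 0.9591, 0.1634]
J₁: ẑ×o_n = [-0.9591, 0.3320, 0.0000], ω = ẑ
J2: z=[0.0000, 0.0000, 1.0000] o=[0.1123, 0.5282, 0.2400] → [-0.4309, 0.2197, 0.0000, 0.0000, 0.0000, 1.0000]
J3: z=[0.2756, -0.9613, 0.0000] o=[0.7467, 0.7101, 0.5700] → [0.3909, 0.1121, -0.3300, 0.2756, -0.9613, 0.0000]
J4: z=[0.9193, 0.2636, -0.2924] o=[0.8563, 0.7415, 0.9430] → [-0.1419, 0.8699, 0.3382, 0.9193, 0.2636, -0.2924]
J5: z=[0.1503, -0.9215, -0.3582] o=[0.7799, 0.8015, 0.7568] → [0.6033, 0.2496, -0.3890, 0.1503, -0.9215, -0.3582]
V = J·q̇ = [-0.0723, 0.4419, -0.3299, 0.1489, -0.8111, 0.8039]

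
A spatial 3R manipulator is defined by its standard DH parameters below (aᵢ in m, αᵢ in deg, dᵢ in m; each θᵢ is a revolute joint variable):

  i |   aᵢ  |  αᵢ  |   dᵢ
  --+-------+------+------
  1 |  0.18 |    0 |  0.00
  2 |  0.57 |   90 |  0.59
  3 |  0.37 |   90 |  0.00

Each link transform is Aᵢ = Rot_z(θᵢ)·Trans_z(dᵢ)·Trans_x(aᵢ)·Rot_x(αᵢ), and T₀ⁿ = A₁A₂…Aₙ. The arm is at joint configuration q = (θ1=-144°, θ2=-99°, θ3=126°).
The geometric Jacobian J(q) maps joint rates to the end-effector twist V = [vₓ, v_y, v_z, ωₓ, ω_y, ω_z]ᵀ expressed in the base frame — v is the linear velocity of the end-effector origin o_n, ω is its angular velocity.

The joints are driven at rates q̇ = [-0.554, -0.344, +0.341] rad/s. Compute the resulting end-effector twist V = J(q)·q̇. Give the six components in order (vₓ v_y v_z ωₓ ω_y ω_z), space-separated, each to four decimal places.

o_n = [-0.3057, 0.2083, 0.8893]
J₁: ẑ×o_n = [-0.2083, -0.3057, 0.0000], ω = ẑ
J2: z=[0.0000, 0.0000, 1.0000] o=[-0.1456, -0.1058, 0.0000] → [-0.3141, -0.1600, 0.0000, 0.0000, 0.0000, 1.0000]
J3: z=[0.8910, 0.4540, 0.0000] o=[-0.4044, 0.4021, 0.5900] → [0.1359, -0.2667, -0.2175, 0.8910, 0.4540, 0.0000]
V = J·q̇ = [0.2698, 0.1334, -0.0742, 0.3038, 0.1548, -0.8980]

0.2698 0.1334 -0.0742 0.3038 0.1548 -0.8980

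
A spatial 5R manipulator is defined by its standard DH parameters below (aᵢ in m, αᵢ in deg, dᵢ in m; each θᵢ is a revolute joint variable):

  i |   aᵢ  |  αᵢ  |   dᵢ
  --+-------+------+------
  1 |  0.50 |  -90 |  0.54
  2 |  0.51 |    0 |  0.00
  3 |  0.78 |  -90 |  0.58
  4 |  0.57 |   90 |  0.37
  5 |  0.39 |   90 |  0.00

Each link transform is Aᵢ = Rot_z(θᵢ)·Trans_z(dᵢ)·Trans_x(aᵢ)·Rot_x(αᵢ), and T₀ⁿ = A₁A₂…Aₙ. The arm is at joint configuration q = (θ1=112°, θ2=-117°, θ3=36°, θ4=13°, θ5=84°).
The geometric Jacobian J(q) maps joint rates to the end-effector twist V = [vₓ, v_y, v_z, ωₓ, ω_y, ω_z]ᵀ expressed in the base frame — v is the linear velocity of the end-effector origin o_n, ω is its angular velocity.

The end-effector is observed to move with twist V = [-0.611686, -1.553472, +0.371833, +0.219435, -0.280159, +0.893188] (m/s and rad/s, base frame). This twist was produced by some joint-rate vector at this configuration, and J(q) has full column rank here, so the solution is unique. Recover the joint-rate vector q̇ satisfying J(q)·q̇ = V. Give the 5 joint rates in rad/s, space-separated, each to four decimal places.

o_n = [-0.8719, 0.9766, 2.2340]
J₁: ẑ×o_n = [-0.9766, -0.8719, 0.0000], ω = ẑ
J2: z=[-0.9272, -0.3746, 0.0000] o=[-0.1873, 0.4636, 0.5400] → [-0.6346, 1.5707, -0.7321, -0.9272, -0.3746, 0.0000]
J3: z=[-0.9272, -0.3746, 0.0000] o=[-0.1006, 0.2489, 0.9944] → [-0.4644, 1.1494, -0.9636, -0.9272, -0.3746, 0.0000]
J4: z=[-0.3700, 0.9158, -0.1564] o=[-0.6840, 0.1448, 1.7648] → [0.5598, 0.2030, -0.1357, -0.3700, 0.9158, -0.1564]
J5: z=[-0.9166, -0.3324, 0.2222] o=[-0.7346, 0.6122, 2.2555] → [-0.0738, -0.0502, -0.3796, -0.9166, -0.3324, 0.2222]
q̇ = J⁺·V = [0.7190, -0.2910, -0.3210, -0.3650, 0.5270]

0.7190 -0.2910 -0.3210 -0.3650 0.5270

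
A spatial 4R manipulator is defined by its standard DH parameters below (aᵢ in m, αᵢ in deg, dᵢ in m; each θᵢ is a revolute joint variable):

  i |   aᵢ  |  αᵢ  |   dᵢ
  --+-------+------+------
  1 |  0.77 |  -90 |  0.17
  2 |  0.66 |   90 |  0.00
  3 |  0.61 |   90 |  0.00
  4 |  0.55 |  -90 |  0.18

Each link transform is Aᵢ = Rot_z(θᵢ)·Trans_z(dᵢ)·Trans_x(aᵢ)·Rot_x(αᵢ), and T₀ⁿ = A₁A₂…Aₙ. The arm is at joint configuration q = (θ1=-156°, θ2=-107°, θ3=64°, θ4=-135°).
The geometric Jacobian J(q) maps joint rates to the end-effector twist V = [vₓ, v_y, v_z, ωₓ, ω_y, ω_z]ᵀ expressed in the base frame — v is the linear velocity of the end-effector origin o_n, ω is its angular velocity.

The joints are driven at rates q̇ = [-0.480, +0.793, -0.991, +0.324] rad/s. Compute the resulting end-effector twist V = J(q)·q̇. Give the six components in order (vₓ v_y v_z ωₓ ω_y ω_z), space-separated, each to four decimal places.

o_n = [-0.7491, -0.4647, 1.1623]
J₁: ẑ×o_n = [0.4647, -0.7491, 0.0000], ω = ẑ
J2: z=[0.4067, -0.9135, 0.0000] o=[-0.7034, -0.3132, 0.1700] → [-0.9065, -0.4036, -0.1033, 0.4067, -0.9135, 0.0000]
J3: z=[0.8736, 0.3890, -0.2924] o=[-0.5271, -0.2347, 0.8012] → [0.0732, -0.2506, -0.1146, 0.8736, 0.3890, -0.2924]
J4: z=[0.0618, 0.5074, 0.8595] o=[-0.2327, -0.7038, 1.0569] → [-0.1521, -0.4503, 0.2767, 0.0618, 0.5074, 0.8595]
V = J·q̇ = [-1.0637, 0.1419, 0.1213, -0.5232, -0.9455, 0.0882]

-1.0637 0.1419 0.1213 -0.5232 -0.9455 0.0882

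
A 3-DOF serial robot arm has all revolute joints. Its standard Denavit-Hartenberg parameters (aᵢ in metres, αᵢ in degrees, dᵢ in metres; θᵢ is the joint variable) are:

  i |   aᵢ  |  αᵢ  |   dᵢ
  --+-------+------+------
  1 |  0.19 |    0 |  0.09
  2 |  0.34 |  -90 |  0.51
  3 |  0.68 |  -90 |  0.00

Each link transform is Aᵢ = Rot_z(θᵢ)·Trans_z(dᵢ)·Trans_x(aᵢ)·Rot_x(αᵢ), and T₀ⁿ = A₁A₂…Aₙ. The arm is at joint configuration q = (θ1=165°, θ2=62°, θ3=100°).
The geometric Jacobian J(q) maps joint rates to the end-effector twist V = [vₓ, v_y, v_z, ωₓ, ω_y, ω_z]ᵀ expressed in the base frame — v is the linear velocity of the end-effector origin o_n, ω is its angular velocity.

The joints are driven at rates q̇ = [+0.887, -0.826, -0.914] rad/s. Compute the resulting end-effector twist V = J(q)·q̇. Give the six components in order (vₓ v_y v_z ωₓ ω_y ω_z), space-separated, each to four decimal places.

o_n = [-0.3349, -0.1131, -0.0697]
J₁: ẑ×o_n = [0.1131, -0.3349, 0.0000], ω = ẑ
J2: z=[0.0000, 0.0000, 1.0000] o=[-0.1835, 0.0492, 0.0900] → [0.1623, -0.1513, 0.0000, 0.0000, 0.0000, 1.0000]
J3: z=[0.7314, -0.6820, 0.0000] o=[-0.4154, -0.1995, 0.6000] → [0.4567, 0.4898, 0.1181, 0.7314, -0.6820, 0.0000]
V = J·q̇ = [-0.4512, -0.6197, -0.1079, -0.6685, 0.6233, 0.0610]

-0.4512 -0.6197 -0.1079 -0.6685 0.6233 0.0610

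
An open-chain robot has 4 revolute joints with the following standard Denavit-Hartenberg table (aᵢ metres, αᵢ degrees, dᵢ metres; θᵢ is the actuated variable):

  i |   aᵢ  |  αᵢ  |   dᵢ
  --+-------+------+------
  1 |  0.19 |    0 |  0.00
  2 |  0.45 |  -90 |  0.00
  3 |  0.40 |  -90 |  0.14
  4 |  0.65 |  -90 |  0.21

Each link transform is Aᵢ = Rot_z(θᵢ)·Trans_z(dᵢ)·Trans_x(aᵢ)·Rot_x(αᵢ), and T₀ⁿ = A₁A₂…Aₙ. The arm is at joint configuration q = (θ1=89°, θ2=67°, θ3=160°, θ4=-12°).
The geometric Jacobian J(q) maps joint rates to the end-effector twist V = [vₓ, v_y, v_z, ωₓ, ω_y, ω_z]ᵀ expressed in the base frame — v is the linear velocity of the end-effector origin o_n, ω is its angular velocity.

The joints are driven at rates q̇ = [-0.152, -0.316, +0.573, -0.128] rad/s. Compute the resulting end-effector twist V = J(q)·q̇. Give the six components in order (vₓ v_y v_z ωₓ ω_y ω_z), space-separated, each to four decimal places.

o_n = [0.4351, -0.3035, -0.1569]
J₁: ẑ×o_n = [0.3035, 0.4351, -0.0000], ω = ẑ
J2: z=[0.0000, 0.0000, 1.0000] o=[0.0033, 0.1900, 0.0000] → [0.4934, 0.4318, -0.0000, 0.0000, 0.0000, 1.0000]
J3: z=[-0.4067, -0.9135, 0.0000] o=[-0.4078, 0.3730, 0.0000] → [0.1434, -0.0638, 1.0452, -0.4067, -0.9135, 0.0000]
J4: z=[0.3125, -0.1391, 0.9397] o=[-0.1213, 0.0922, -0.1368] → [0.3746, 0.5292, -0.0462, 0.3125, -0.1391, 0.9397]
V = J·q̇ = [-0.1679, -0.3069, 0.6048, -0.2731, -0.5057, -0.5883]

-0.1679 -0.3069 0.6048 -0.2731 -0.5057 -0.5883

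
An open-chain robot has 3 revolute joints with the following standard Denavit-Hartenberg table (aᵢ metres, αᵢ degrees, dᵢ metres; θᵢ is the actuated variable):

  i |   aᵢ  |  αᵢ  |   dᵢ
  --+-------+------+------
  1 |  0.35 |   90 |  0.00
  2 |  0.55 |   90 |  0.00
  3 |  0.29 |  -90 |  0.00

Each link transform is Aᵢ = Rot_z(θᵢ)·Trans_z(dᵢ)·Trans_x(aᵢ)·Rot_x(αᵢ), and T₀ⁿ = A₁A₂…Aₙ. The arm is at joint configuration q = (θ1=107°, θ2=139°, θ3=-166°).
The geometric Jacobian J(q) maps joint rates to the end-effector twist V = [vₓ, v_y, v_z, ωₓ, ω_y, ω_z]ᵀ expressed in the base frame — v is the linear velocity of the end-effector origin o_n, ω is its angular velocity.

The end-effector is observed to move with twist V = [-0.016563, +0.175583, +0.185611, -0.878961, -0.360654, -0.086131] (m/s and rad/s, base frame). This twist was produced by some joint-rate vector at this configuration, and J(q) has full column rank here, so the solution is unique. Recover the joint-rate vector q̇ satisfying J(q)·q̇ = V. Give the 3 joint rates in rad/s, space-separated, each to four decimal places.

o_n = [-0.1102, 0.1203, 0.1762]
J₁: ẑ×o_n = [-0.1203, -0.1102, 0.0000], ω = ẑ
J2: z=[0.9563, 0.2924, 0.0000] o=[-0.1023, 0.3347, 0.0000] → [0.0515, -0.1685, -0.2027, 0.9563, 0.2924, 0.0000]
J3: z=[-0.1918, 0.6274, 0.7547] o=[0.0190, -0.0622, 0.3608] → [-0.2536, -0.1329, 0.0460, -0.1918, 0.6274, 0.7547]
q̇ = J⁺·V = [0.0150, -0.9460, -0.1340]

0.0150 -0.9460 -0.1340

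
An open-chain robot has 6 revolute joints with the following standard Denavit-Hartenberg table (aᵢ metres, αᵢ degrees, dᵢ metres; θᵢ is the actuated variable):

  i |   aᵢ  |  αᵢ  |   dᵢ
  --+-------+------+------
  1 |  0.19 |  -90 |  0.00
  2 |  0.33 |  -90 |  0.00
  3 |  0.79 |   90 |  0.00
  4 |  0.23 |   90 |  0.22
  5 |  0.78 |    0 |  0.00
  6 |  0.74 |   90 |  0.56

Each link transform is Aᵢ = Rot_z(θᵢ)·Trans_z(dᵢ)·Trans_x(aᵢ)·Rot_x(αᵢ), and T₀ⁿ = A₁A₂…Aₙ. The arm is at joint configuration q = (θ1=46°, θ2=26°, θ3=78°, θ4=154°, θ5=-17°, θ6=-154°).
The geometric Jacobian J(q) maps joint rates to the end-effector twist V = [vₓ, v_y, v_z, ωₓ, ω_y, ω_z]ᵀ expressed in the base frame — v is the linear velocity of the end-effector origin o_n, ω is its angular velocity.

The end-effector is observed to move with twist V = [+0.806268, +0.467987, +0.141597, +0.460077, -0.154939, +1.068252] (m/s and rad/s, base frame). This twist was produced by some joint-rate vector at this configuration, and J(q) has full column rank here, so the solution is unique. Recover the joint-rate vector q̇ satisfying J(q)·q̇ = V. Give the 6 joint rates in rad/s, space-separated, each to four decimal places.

0.2610 -0.7760 -0.0690 -0.0930 -0.8800 0.0480

o_n = [0.7744, -0.3831, -0.7148]
J₁: ẑ×o_n = [0.3831, 0.7744, -0.0000], ω = ẑ
J2: z=[-0.7193, 0.6947, 0.0000] o=[0.1320, 0.1367, 0.0000] → [-0.4965, -0.5142, -0.0724, -0.7193, 0.6947, 0.0000]
J3: z=[-0.3045, -0.3153, -0.8988] o=[0.3380, 0.3500, -0.1447] → [-0.4791, -0.5658, 0.3609, -0.3045, -0.3153, -0.8988]
J4: z=[0.4612, 0.7768, -0.4288] o=[0.9964, -0.0806, -0.2167] → [-0.5167, 0.3249, 0.0330, 0.4612, 0.7768, -0.4288]
J5: z=[0.0917, -0.5224, -0.8478] o=[0.8949, 0.1712, -0.3828] → [-0.2965, 0.1326, -0.1137, 0.0917, -0.5224, -0.8478]
J6: z=[0.0917, -0.5224, -0.8478] o=[0.1314, 0.2564, -0.5178] → [-0.4392, -0.5271, 0.2773, 0.0917, -0.5224, -0.8478]
q̇ = J⁺·V = [0.2610, -0.7760, -0.0690, -0.0930, -0.8800, 0.0480]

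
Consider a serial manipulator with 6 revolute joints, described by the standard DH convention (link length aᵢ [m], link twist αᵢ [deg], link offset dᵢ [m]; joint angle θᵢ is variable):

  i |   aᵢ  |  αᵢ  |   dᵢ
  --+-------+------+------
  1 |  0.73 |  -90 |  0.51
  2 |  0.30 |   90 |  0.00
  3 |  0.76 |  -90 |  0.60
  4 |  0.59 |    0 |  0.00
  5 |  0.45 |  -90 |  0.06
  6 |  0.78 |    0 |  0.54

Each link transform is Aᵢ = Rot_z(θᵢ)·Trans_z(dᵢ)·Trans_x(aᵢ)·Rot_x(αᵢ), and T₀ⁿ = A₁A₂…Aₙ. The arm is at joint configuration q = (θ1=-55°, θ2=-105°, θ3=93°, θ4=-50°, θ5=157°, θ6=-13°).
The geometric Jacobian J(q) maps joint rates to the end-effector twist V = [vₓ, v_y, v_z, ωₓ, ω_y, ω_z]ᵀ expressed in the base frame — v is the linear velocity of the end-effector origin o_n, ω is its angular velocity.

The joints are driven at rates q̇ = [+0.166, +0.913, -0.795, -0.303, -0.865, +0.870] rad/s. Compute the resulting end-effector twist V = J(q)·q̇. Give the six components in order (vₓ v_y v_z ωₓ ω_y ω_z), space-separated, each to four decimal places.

1.5412 0.1133 1.1144 0.2373 -0.0891 1.4746

o_n = [0.5920, -0.3985, 0.5454]
J₁: ẑ×o_n = [0.3985, 0.5920, -0.0000], ω = ẑ
J2: z=[0.8192, 0.5736, 0.0000] o=[0.4187, -0.5980, 0.5100] → [0.0203, -0.0290, 0.0641, 0.8192, 0.5736, 0.0000]
J3: z=[-0.5540, 0.7912, -0.2588] o=[0.3742, -0.5344, 0.7998] → [-0.1661, -0.1973, -0.2476, -0.5540, 0.7912, -0.2588]
J4: z=[0.1054, -0.2417, -0.9646] o=[0.6694, 0.3673, 0.6061] → [-0.7239, 0.0810, -0.0994, 0.1054, -0.2417, -0.9646]
J5: z=[0.1054, -0.2417, -0.9646] o=[0.7321, 0.9379, 0.4699] → [-1.3073, 0.1272, -0.1747, 0.1054, -0.2417, -0.9646]
J6: z=[-0.9517, -0.3058, -0.0273] o=[0.8682, 0.5090, 0.5301] → [-0.0295, 0.0221, 0.7791, -0.9517, -0.3058, -0.0273]
V = J·q̇ = [1.5412, 0.1133, 1.1144, 0.2373, -0.0891, 1.4746]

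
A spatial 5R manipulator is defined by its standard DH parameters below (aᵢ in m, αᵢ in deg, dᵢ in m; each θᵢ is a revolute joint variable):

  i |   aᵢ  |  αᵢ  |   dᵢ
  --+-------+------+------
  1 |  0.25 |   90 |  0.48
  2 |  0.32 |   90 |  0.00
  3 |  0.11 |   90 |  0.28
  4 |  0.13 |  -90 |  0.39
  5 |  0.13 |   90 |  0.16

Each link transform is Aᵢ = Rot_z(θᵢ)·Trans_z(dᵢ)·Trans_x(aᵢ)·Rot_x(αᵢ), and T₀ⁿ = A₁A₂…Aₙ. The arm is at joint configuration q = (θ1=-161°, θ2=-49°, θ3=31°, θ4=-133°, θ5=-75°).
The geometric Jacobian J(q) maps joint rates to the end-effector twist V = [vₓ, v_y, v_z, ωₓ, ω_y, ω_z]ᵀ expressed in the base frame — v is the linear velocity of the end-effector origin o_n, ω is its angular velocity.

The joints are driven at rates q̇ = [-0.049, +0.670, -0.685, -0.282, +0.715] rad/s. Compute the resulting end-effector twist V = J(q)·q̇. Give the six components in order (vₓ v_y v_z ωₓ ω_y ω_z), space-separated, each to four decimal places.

-0.0920 -0.3082 0.6075 -1.4092 0.7639 0.4916

o_n = [-0.4999, -0.5767, -0.0702]
J₁: ẑ×o_n = [0.5767, -0.4999, 0.0000], ω = ẑ
J2: z=[-0.3256, 0.9455, 0.0000] o=[-0.2364, -0.0814, 0.4800] → [-0.5202, -0.1791, 0.4104, -0.3256, 0.9455, 0.0000]
J3: z=[0.7136, 0.2457, -0.6561] o=[-0.4349, -0.1497, 0.2385] → [-0.3559, 0.2629, -0.2887, 0.7136, 0.2457, -0.6561]
J4: z=[-0.0404, -0.9205, -0.3887] o=[-0.3120, -0.0475, -0.0164] → [-0.1562, 0.0709, -0.1516, -0.0404, -0.9205, -0.3887]
J5: z=[-0.9982, 0.0547, -0.0257] o=[-0.3336, -0.4568, -0.0482] → [-0.0043, -0.0176, 0.1287, -0.9982, 0.0547, -0.0257]
V = J·q̇ = [-0.0920, -0.3082, 0.6075, -1.4092, 0.7639, 0.4916]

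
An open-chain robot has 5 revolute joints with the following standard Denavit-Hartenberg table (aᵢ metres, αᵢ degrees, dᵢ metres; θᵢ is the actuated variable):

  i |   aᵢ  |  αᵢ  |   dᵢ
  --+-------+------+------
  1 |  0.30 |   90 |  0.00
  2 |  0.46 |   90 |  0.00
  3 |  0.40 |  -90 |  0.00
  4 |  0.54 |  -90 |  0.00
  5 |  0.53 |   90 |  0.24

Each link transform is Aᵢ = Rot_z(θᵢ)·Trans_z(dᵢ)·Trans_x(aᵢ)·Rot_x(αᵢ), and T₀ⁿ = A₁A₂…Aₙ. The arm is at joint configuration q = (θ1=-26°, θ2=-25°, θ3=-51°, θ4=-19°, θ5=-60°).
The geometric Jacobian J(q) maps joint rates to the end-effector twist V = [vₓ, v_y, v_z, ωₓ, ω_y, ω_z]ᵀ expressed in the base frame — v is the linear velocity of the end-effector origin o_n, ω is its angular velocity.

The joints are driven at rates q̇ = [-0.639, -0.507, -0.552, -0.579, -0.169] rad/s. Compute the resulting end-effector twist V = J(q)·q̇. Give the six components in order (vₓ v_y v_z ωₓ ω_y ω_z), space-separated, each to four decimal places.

-0.6871 -0.3107 -0.9761 0.1175 0.8646 -0.0787

o_n = [1.8524, -0.1533, -0.7066]
J₁: ẑ×o_n = [0.1533, 1.8524, -0.0000], ω = ẑ
J2: z=[-0.4384, -0.8988, 0.0000] o=[0.2696, -0.1315, 0.0000] → [0.6351, -0.3098, 1.4322, -0.4384, -0.8988, 0.0000]
J3: z=[-0.3798, 0.1853, -0.9063] o=[0.6443, -0.3143, -0.1944] → [0.0510, -1.2895, -0.2849, -0.3798, 0.1853, -0.9063]
J4: z=[0.3572, -0.8744, -0.3284] o=[0.9857, -0.1349, -0.3008] → [0.3488, -0.1397, 0.7513, 0.3572, -0.8744, -0.3284]
J5: z=[0.6370, -0.0292, 0.7703] o=[1.3546, 0.1267, -0.5959] → [0.2189, 0.4540, -0.1638, 0.6370, -0.0292, 0.7703]
V = J·q̇ = [-0.6871, -0.3107, -0.9761, 0.1175, 0.8646, -0.0787]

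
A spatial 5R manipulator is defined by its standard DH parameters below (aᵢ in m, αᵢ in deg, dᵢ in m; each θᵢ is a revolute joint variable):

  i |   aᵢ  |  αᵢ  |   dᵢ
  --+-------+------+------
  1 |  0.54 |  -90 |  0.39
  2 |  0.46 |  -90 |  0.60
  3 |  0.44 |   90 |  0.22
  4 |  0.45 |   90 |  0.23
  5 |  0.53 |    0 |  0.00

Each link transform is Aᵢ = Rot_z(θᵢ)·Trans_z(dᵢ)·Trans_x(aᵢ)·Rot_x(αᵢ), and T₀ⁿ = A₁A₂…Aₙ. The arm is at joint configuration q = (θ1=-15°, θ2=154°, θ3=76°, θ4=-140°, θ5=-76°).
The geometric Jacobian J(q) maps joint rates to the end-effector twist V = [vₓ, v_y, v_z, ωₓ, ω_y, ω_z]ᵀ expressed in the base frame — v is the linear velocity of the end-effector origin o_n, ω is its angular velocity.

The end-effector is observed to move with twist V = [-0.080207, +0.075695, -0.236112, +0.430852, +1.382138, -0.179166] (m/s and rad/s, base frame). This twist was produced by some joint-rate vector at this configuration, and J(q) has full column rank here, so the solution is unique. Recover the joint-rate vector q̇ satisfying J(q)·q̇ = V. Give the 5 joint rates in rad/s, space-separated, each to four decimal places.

-0.0660 0.9140 -0.7440 0.1260 0.8050

o_n = [0.5648, 0.4016, 0.1732]
J₁: ẑ×o_n = [-0.4016, 0.5648, 0.0000], ω = ẑ
J2: z=[0.2588, 0.9659, 0.0000] o=[0.5216, -0.1398, 0.3900] → [-0.2094, 0.0561, 0.0984, 0.2588, 0.9659, 0.0000]
J3: z=[-0.4234, 0.1135, 0.8988] o=[0.2775, 0.5468, 0.1883] → [0.1288, 0.2518, 0.0289, -0.4234, 0.1135, 0.8988]
J4: z=[-0.7798, 0.4594, -0.4253] o=[-0.0185, 0.1841, 0.3394] → [0.0162, -0.3777, -0.4375, -0.7798, 0.4594, -0.4253]
J5: z=[-0.0279, 0.6532, 0.7567] o=[0.0836, 0.5607, 0.0182] → [0.2217, 0.3684, -0.3099, -0.0279, 0.6532, 0.7567]
q̇ = J⁺·V = [-0.0660, 0.9140, -0.7440, 0.1260, 0.8050]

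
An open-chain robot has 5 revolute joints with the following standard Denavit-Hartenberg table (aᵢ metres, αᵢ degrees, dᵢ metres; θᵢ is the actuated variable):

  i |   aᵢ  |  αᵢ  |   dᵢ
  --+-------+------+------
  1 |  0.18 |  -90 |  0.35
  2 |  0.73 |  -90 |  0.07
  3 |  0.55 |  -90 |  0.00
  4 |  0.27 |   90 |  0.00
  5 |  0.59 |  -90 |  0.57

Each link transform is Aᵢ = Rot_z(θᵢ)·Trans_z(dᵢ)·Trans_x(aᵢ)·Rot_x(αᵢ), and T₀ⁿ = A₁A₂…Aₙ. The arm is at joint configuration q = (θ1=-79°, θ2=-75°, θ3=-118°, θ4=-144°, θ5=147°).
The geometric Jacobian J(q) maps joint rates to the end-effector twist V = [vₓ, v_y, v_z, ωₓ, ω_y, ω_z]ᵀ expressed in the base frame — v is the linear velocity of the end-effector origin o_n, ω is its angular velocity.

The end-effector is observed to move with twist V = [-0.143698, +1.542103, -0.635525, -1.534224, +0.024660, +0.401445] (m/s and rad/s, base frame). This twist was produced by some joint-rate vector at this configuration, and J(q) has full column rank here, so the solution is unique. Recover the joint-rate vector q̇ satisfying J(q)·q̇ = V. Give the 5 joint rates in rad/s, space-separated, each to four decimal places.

0.6610 -0.9130 0.2610 -0.5700 0.6180

o_n = [0.5266, 0.2846, 1.3028]
J₁: ẑ×o_n = [-0.2846, 0.5266, 0.0000], ω = ẑ
J2: z=[0.9816, 0.1908, 0.0000] o=[0.0343, -0.1767, 0.3500] → [0.1818, -0.9353, 0.3589, 0.9816, 0.1908, 0.0000]
J3: z=[0.1843, -0.9482, -0.2588] o=[0.1391, -0.3488, 1.0551] → [-0.0709, -0.1459, 0.4842, 0.1843, -0.9482, -0.2588]
J4: z=[0.5045, -0.1347, 0.8529] o=[0.6031, -0.1905, 0.8057] → [-0.4722, -0.3159, 0.2294, 0.5045, -0.1347, 0.8529]
J5: z=[-0.6449, 0.5980, 0.4759] o=[0.4480, -0.4039, 0.8637] → [-0.0651, 0.3206, -0.4910, -0.6449, 0.5980, 0.4759]
q̇ = J⁺·V = [0.6610, -0.9130, 0.2610, -0.5700, 0.6180]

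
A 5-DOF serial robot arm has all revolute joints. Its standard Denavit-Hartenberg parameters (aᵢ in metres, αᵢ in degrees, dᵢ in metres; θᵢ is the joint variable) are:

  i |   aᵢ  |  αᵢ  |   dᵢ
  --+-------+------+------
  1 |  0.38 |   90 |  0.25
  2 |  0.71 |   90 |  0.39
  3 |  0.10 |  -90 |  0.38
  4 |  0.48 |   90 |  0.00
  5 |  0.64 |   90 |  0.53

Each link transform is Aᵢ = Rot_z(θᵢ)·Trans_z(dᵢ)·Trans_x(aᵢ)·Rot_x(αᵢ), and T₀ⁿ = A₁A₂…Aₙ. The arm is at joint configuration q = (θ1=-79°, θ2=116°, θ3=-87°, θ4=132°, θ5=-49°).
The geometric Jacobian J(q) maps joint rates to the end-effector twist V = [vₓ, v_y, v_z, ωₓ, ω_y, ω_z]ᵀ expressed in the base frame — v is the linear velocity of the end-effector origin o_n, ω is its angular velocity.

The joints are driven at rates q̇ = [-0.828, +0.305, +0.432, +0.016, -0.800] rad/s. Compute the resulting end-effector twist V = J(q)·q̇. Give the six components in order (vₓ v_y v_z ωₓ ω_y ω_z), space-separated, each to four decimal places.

0.7118 0.0855 -0.4010 -0.7159 -1.0316 -0.4176

o_n = [-0.5206, 0.1999, 0.1675]
J₁: ẑ×o_n = [-0.1999, -0.5206, 0.0000], ω = ẑ
J2: z=[-0.9816, -0.1908, 0.0000] o=[0.0725, -0.3730, 0.2500] → [0.0157, -0.0810, -0.6756, -0.9816, -0.1908, 0.0000]
J3: z=[0.1715, -0.8823, 0.4384] o=[-0.3697, -0.1419, 0.8881] → [0.4860, 0.0575, -0.0745, 0.1715, -0.8823, 0.4384]
J4: z=[-0.1349, 0.4197, 0.8976] o=[-0.2070, -0.4559, 1.0594] → [-0.9630, -0.4018, 0.0432, -0.1349, 0.4197, 0.8976]
J5: z=[0.6105, 0.7487, -0.2584] o=[-0.5816, -0.2096, 0.8879] → [-0.4336, 0.4241, 0.2043, 0.6105, 0.7487, -0.2584]
V = J·q̇ = [0.7118, 0.0855, -0.4010, -0.7159, -1.0316, -0.4176]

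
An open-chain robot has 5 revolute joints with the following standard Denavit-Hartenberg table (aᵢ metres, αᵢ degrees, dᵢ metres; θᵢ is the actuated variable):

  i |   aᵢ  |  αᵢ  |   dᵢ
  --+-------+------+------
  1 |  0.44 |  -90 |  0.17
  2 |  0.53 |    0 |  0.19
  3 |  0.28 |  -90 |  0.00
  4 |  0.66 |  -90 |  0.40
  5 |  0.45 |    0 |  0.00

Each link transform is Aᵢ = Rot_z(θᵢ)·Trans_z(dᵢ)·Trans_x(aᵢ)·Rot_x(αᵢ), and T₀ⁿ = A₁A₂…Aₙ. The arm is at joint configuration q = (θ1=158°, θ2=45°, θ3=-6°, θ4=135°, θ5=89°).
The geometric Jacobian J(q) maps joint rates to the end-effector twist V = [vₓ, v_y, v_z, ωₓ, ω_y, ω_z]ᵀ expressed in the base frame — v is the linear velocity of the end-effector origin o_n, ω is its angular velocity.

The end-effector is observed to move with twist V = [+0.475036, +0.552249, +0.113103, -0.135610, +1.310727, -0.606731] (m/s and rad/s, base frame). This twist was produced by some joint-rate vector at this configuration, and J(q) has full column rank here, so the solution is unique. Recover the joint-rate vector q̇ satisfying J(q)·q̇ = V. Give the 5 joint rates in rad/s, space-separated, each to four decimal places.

o_n = [-0.5403, 0.5227, -0.0450]
J₁: ẑ×o_n = [-0.5227, -0.5403, 0.0000], ω = ẑ
J2: z=[-0.3746, -0.9272, 0.0000] o=[-0.4080, 0.1648, 0.1700] → [0.1993, -0.0805, -0.2568, -0.3746, -0.9272, 0.0000]
J3: z=[-0.3746, -0.9272, 0.0000] o=[-0.8266, 0.1291, -0.2048] → [-0.1482, 0.0599, 0.1180, -0.3746, -0.9272, 0.0000]
J4: z=[0.5835, -0.2357, -0.7771] o=[-1.0284, 0.2106, -0.3810] → [0.1634, -0.5753, 0.2972, 0.5835, -0.2357, -0.7771]
J5: z=[0.2446, -0.8615, 0.4450] o=[-0.2839, 0.4131, -0.3981] → [-0.3530, -0.2005, -0.1941, 0.2446, -0.8615, 0.4450]
q̇ = J⁺·V = [-0.4380, -0.2590, -0.3200, -0.2570, -0.8280]

-0.4380 -0.2590 -0.3200 -0.2570 -0.8280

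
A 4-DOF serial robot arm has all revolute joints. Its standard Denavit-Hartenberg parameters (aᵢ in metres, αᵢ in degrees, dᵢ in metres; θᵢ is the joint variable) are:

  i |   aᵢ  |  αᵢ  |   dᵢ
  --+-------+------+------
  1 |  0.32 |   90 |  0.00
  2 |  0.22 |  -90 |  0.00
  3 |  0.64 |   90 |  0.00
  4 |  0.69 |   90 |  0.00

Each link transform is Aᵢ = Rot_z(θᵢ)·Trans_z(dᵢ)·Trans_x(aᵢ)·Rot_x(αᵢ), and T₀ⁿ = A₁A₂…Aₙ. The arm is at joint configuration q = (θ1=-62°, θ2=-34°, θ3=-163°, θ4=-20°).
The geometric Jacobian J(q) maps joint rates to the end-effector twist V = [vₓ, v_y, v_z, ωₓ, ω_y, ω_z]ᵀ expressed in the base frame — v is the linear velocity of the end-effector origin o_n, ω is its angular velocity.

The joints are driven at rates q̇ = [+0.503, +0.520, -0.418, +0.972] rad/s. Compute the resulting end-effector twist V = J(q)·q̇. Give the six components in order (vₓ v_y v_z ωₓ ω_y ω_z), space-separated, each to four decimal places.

o_n = [-0.6382, 0.3980, 0.3703]
J₁: ẑ×o_n = [-0.3980, -0.6382, 0.0000], ω = ẑ
J2: z=[-0.8829, -0.4695, 0.0000] o=[0.1502, -0.2825, 0.0000] → [-0.1738, 0.3270, -0.9710, -0.8829, -0.4695, 0.0000]
J3: z=[0.2625, -0.4937, 0.8290] o=[0.2359, -0.4436, -0.1230] → [-0.9413, -0.8542, -0.2106, 0.2625, -0.4937, 0.8290]
J4: z=[0.7306, 0.6630, 0.1635] o=[-0.1676, -0.0834, 0.2192] → [0.0215, -0.1873, 0.6637, 0.7306, 0.6630, 0.1635]
V = J·q̇ = [0.1237, 0.0239, 0.2283, 0.1412, 0.6067, 0.3154]

0.1237 0.0239 0.2283 0.1412 0.6067 0.3154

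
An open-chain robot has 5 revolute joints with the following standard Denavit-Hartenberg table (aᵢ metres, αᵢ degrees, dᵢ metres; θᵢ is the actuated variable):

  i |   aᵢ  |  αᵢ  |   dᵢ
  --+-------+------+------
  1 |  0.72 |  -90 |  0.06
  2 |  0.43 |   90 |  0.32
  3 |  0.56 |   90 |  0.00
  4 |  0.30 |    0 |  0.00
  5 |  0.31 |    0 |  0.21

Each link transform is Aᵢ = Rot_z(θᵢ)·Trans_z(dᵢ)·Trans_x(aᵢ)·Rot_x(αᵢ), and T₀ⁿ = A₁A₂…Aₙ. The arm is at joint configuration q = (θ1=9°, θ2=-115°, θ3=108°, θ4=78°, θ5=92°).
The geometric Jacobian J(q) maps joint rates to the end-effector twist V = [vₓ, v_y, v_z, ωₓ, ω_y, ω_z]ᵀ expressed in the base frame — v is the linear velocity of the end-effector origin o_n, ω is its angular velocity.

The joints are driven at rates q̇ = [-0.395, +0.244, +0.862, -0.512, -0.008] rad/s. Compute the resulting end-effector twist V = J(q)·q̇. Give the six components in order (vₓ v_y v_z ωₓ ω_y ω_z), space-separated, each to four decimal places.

o_n = [0.0709, 0.7062, 0.3952]
J₁: ẑ×o_n = [-0.7062, 0.0709, 0.0000], ω = ẑ
J2: z=[-0.1564, 0.9877, 0.0000] o=[0.7111, 0.1126, 0.0600] → [0.3310, 0.0524, 0.5395, -0.1564, 0.9877, 0.0000]
J3: z=[-0.8951, -0.1418, -0.4226] o=[0.4816, 0.4003, 0.4497] → [0.1370, 0.1247, -0.3321, -0.8951, -0.1418, -0.4226]
J4: z=[-0.4453, 0.2423, 0.8619] o=[0.4705, 0.9377, 0.2929] → [0.2243, -0.2989, 0.1999, -0.4453, 0.2423, 0.8619]
J5: z=[-0.4453, 0.2423, 0.8619] o=[0.2066, 0.9560, 0.1514] → [0.2743, -0.0084, 0.1441, -0.4453, 0.2423, 0.8619]
V = J·q̇ = [0.3608, 0.2454, -0.2582, -0.5782, -0.0072, -1.2075]

0.3608 0.2454 -0.2582 -0.5782 -0.0072 -1.2075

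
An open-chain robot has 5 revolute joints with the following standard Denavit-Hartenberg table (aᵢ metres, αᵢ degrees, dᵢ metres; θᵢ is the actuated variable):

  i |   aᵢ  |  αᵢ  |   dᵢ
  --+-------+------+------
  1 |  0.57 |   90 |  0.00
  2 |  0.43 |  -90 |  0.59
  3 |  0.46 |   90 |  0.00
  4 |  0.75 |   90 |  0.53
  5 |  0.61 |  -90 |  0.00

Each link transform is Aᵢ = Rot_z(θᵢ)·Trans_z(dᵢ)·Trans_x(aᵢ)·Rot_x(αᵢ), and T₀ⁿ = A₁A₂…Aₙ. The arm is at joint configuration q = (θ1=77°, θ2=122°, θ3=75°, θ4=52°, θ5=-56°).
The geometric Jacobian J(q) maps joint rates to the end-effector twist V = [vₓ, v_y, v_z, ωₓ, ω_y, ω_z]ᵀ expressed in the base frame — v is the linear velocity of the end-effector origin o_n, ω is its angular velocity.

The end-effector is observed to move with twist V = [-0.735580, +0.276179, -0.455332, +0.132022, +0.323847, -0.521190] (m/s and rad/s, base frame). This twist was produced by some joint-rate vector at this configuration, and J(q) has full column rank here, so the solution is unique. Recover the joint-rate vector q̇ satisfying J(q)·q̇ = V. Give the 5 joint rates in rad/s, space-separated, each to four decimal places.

-0.1080 0.5960 0.2260 -0.6550 0.4870

o_n = [-0.6089, -0.4287, 0.1773]
J₁: ẑ×o_n = [0.4287, -0.6089, 0.0000], ω = ẑ
J2: z=[0.9744, -0.2250, 0.0000] o=[0.1282, 0.5554, 0.0000] → [-0.0399, -0.1728, -1.1247, 0.9744, -0.2250, 0.0000]
J3: z=[-0.1908, -0.8263, -0.5299] o=[0.6518, 0.2006, 0.3647] → [-0.1787, 0.6324, -0.9217, -0.1908, -0.8263, -0.5299]
J4: z=[0.1370, -0.5570, 0.8192] o=[0.2047, 0.2391, 0.4656] → [0.7076, -0.6270, -0.5447, 0.1370, -0.5570, 0.8192]
J5: z=[-0.6485, 0.5746, 0.4992] o=[-0.2842, -0.5058, 0.6879] → [-0.3319, -0.4932, 0.1366, -0.6485, 0.5746, 0.4992]
q̇ = J⁺·V = [-0.1080, 0.5960, 0.2260, -0.6550, 0.4870]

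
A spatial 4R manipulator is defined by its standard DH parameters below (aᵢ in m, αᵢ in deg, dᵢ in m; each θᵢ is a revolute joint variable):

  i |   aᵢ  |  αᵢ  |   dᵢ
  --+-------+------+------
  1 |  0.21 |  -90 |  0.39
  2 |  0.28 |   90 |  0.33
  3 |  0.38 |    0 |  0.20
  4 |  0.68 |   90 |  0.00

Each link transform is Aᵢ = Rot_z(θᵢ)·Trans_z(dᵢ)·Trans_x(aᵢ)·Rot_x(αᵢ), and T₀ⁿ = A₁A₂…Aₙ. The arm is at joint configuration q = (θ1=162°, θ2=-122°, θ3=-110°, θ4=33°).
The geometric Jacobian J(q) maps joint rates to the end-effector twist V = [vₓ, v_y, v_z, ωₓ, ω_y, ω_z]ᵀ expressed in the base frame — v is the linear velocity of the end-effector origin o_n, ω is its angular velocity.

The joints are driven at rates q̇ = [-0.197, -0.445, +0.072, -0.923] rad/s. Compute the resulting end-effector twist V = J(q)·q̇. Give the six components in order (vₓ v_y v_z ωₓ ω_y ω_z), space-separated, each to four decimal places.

-0.0423 0.1356 -0.6033 -0.5489 0.6462 0.2540

o_n = [0.3274, 0.6188, 0.5410]
J₁: ẑ×o_n = [-0.6188, 0.3274, 0.0000], ω = ẑ
J2: z=[-0.3090, -0.9511, 0.0000] o=[-0.1997, 0.0649, 0.3900] → [-0.1436, 0.0467, 0.3302, -0.3090, -0.9511, 0.0000]
J3: z=[0.8065, -0.2621, -0.5299] o=[-0.1606, -0.2948, 0.6275] → [0.5068, -0.1888, 0.8647, 0.8065, -0.2621, -0.5299]
J4: z=[0.8065, -0.2621, -0.5299] o=[0.0456, 0.0137, 0.4113] → [0.2867, -0.2540, 0.5619, 0.8065, -0.2621, -0.5299]
V = J·q̇ = [-0.0423, 0.1356, -0.6033, -0.5489, 0.6462, 0.2540]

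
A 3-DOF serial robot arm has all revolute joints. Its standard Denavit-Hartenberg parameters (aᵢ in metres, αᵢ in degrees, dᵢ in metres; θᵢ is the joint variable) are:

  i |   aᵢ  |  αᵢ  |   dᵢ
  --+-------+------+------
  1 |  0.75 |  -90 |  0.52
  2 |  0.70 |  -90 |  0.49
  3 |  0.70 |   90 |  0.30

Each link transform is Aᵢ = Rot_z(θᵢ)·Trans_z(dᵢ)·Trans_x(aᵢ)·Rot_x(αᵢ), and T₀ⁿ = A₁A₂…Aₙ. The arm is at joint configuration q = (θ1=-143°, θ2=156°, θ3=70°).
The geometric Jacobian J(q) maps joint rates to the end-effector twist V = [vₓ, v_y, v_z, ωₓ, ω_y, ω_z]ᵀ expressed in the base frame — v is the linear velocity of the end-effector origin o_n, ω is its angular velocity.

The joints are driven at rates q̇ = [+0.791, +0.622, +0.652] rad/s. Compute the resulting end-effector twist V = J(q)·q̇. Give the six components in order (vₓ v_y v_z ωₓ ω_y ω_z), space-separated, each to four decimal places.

-0.5688 -0.0051 0.7841 0.5861 -0.3372 1.3866

o_n = [0.0829, 0.2725, 0.4120]
J₁: ẑ×o_n = [-0.2725, 0.0829, 0.0000], ω = ẑ
J2: z=[0.6018, -0.7986, 0.0000] o=[-0.5990, -0.4514, 0.5200] → [0.0863, 0.0650, 0.9802, 0.6018, -0.7986, 0.0000]
J3: z=[0.3248, 0.2448, 0.9135] o=[0.2066, -0.4578, 0.2353] → [-0.6240, -0.1704, 0.2675, 0.3248, 0.2448, 0.9135]
V = J·q̇ = [-0.5688, -0.0051, 0.7841, 0.5861, -0.3372, 1.3866]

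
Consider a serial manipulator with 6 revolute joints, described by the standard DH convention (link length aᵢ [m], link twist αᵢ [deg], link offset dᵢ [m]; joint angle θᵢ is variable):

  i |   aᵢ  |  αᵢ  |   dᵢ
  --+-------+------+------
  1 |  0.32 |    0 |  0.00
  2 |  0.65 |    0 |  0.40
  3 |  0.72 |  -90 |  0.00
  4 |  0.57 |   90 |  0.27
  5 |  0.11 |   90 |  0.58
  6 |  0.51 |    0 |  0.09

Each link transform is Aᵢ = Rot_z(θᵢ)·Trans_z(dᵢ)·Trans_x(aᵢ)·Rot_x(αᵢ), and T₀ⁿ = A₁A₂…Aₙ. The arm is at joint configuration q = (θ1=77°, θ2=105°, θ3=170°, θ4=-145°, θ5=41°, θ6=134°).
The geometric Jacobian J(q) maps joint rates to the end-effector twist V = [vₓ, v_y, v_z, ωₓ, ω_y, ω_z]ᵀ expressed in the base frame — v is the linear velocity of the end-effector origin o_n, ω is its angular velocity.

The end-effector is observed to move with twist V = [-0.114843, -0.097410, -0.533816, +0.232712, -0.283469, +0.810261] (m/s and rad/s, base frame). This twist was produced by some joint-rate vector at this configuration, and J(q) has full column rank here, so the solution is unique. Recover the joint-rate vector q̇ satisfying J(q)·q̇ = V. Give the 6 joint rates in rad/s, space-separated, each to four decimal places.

o_n = [-0.7573, 0.3566, -0.1206]
J₁: ẑ×o_n = [-0.3566, -0.7573, 0.0000], ω = ẑ
J2: z=[0.0000, 0.0000, 1.0000] o=[0.0720, 0.3118, 0.0000] → [-0.0448, -0.8293, 0.0000, 0.0000, 0.0000, 1.0000]
J3: z=[0.0000, 0.0000, 1.0000] o=[-0.5776, 0.2891, 0.4000] → [-0.0675, -0.1797, 0.0000, 0.0000, 0.0000, 1.0000]
J4: z=[0.1392, 0.9903, 0.0000] o=[0.1354, 0.1889, 0.4000] → [-0.5155, 0.0724, 0.9074, 0.1392, 0.9903, 0.0000]
J5: z=[-0.5680, 0.0798, -0.8192] o=[-0.2894, 0.5213, 0.7269] → [-0.2025, -0.0981, 0.1309, -0.5680, 0.0798, -0.8192]
J6: z=[-0.6372, -0.6726, 0.3763] o=[-0.6762, 0.6485, 0.2994] → [0.3923, -0.2982, 0.1314, -0.6372, -0.6726, 0.3763]
q̇ = J⁺·V = [0.6930, -0.5700, 0.7090, -0.5170, -0.1370, -0.3560]

0.6930 -0.5700 0.7090 -0.5170 -0.1370 -0.3560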